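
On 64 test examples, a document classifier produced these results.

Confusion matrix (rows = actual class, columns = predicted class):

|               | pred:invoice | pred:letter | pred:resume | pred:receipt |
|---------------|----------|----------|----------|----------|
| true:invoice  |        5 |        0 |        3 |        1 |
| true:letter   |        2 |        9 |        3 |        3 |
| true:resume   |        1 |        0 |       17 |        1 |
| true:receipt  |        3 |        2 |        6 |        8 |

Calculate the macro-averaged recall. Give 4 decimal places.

0.6002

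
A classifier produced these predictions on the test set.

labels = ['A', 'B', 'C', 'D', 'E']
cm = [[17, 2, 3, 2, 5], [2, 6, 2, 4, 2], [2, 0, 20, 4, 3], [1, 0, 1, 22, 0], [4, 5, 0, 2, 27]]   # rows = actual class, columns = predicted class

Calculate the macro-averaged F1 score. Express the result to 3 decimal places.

0.648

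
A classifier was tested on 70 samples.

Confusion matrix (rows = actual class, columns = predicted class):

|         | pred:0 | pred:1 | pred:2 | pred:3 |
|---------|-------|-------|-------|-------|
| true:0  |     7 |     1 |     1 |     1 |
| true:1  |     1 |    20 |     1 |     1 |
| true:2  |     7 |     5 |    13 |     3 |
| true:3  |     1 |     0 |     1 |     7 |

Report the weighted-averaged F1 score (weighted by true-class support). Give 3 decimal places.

Per-class F1 score (2·TP/(2·TP+FP+FN)):
  0: TP=7, FP=1+7+1=9, FN=1+1+1=3 → 14/26 = 0.5385
  1: TP=20, FP=1+5+0=6, FN=1+1+1=3 → 40/49 = 0.8163
  2: TP=13, FP=1+1+1=3, FN=7+5+3=15 → 26/44 = 0.5909
  3: TP=7, FP=1+1+3=5, FN=1+0+1=2 → 14/21 = 0.6667
Weighted-F1 score = Σ (supportᵢ/N)·F1 scoreᵢ with N=70: (10/70)·0.5385 + (23/70)·0.8163 + (28/70)·0.5909 + (9/70)·0.6667 = 0.667

0.667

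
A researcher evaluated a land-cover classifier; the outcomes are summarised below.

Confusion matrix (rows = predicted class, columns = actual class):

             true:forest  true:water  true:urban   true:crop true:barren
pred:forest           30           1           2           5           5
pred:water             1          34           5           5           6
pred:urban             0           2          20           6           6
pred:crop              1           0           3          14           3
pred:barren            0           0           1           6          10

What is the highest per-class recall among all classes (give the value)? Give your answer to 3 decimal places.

Per-class recall (TP/(TP+FN)):
  forest: TP=30, FN=1+0+1+0=2 → 30/32 = 0.9375
  water: TP=34, FN=1+2+0+0=3 → 34/37 = 0.9189
  urban: TP=20, FN=2+5+3+1=11 → 20/31 = 0.6452
  crop: TP=14, FN=5+5+6+6=22 → 14/36 = 0.3889
  barren: TP=10, FN=5+6+6+3=20 → 10/30 = 0.3333
Highest is class 'forest' with recall = 0.938.

0.938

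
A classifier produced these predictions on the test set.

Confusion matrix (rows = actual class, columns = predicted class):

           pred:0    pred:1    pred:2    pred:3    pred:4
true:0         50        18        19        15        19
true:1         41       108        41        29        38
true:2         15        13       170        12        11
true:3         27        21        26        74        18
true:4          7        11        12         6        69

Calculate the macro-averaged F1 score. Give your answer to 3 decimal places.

0.521

Per-class F1 score (2·TP/(2·TP+FP+FN)):
  0: TP=50, FP=41+15+27+7=90, FN=18+19+15+19=71 → 100/261 = 0.3831
  1: TP=108, FP=18+13+21+11=63, FN=41+41+29+38=149 → 216/428 = 0.5047
  2: TP=170, FP=19+41+26+12=98, FN=15+13+12+11=51 → 340/489 = 0.6953
  3: TP=74, FP=15+29+12+6=62, FN=27+21+26+18=92 → 148/302 = 0.4901
  4: TP=69, FP=19+38+11+18=86, FN=7+11+12+6=36 → 138/260 = 0.5308
Macro-F1 score = mean = (0.3831 + 0.5047 + 0.6953 + 0.4901 + 0.5308) / 5 = 0.521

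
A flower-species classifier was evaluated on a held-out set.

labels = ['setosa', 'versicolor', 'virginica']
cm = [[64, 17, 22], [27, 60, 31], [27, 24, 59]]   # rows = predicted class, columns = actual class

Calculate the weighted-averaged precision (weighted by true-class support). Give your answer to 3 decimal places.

0.558

Per-class precision (TP/(TP+FP)):
  setosa: TP=64, FP=17+22=39 → 64/103 = 0.6214
  versicolor: TP=60, FP=27+31=58 → 60/118 = 0.5085
  virginica: TP=59, FP=27+24=51 → 59/110 = 0.5364
Weighted-precision = Σ (supportᵢ/N)·precisionᵢ with N=331: (118/331)·0.6214 + (101/331)·0.5085 + (112/331)·0.5364 = 0.558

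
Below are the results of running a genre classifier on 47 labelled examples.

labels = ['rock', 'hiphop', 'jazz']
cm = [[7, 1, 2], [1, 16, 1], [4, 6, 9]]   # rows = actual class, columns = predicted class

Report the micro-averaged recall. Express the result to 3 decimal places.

0.681

Micro-averaging pools counts across classes: ΣTP=32, ΣFP=15, ΣFN=15.
Micro-recall = TP/(TP+FN) on pooled counts = 0.681 (equals overall accuracy in single-label multiclass).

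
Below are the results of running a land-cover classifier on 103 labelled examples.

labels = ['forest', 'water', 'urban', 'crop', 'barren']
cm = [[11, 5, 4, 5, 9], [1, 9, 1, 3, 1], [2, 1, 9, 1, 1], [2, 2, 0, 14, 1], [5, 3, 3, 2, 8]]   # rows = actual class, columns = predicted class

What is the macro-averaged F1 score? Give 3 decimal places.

Per-class F1 score (2·TP/(2·TP+FP+FN)):
  forest: TP=11, FP=1+2+2+5=10, FN=5+4+5+9=23 → 22/55 = 0.4000
  water: TP=9, FP=5+1+2+3=11, FN=1+1+3+1=6 → 18/35 = 0.5143
  urban: TP=9, FP=4+1+0+3=8, FN=2+1+1+1=5 → 18/31 = 0.5806
  crop: TP=14, FP=5+3+1+2=11, FN=2+2+0+1=5 → 28/44 = 0.6364
  barren: TP=8, FP=9+1+1+1=12, FN=5+3+3+2=13 → 16/41 = 0.3902
Macro-F1 score = mean = (0.4000 + 0.5143 + 0.5806 + 0.6364 + 0.3902) / 5 = 0.504

0.504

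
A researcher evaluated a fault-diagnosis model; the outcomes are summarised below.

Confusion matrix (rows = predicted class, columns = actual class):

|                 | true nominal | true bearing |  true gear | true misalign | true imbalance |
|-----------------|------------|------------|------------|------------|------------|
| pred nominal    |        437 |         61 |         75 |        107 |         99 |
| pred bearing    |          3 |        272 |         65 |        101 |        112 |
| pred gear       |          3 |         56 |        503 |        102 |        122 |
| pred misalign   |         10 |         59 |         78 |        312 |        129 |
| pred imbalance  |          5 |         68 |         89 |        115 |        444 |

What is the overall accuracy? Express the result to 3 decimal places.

Accuracy = trace / total = (437+272+503+312+444=1968) / 3427 = 1968/3427 = 0.574

0.574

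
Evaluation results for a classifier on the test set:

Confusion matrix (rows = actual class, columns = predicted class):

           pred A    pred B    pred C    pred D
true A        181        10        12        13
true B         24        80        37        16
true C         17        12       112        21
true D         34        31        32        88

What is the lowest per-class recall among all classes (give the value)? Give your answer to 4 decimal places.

Per-class recall (TP/(TP+FN)):
  A: TP=181, FN=10+12+13=35 → 181/216 = 0.83796
  B: TP=80, FN=24+37+16=77 → 80/157 = 0.50955
  C: TP=112, FN=17+12+21=50 → 112/162 = 0.69136
  D: TP=88, FN=34+31+32=97 → 88/185 = 0.47568
Lowest is class 'D' with recall = 0.4757.

0.4757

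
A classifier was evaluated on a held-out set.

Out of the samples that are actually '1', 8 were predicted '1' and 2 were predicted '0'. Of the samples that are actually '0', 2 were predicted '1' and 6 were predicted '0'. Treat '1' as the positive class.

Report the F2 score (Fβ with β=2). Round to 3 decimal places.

Fβ = (1+β²)·TP / ((1+β²)·TP + β²·FN + FP), with β²=4
= 5·8 / (5·8 + 4·2 + 2) = 0.800

0.800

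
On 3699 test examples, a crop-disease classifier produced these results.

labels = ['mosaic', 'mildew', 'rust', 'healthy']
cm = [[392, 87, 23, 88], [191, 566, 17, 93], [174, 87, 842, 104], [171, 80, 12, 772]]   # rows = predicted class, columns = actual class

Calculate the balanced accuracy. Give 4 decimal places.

0.6962

Balanced accuracy = mean of per-class recall.
  mosaic: recall = 392/928 = 0.42241
  mildew: recall = 566/820 = 0.69024
  rust: recall = 842/894 = 0.94183
  healthy: recall = 772/1057 = 0.73037
Mean = (0.42241 + 0.69024 + 0.94183 + 0.73037) / 4 = 0.6962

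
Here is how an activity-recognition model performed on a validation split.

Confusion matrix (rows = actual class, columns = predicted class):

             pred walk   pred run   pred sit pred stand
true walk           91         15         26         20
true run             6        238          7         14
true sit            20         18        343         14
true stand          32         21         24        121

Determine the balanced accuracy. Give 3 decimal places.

Balanced accuracy = mean of per-class recall.
  walk: recall = 91/152 = 0.5987
  run: recall = 238/265 = 0.8981
  sit: recall = 343/395 = 0.8684
  stand: recall = 121/198 = 0.6111
Mean = (0.5987 + 0.8981 + 0.8684 + 0.6111) / 4 = 0.744

0.744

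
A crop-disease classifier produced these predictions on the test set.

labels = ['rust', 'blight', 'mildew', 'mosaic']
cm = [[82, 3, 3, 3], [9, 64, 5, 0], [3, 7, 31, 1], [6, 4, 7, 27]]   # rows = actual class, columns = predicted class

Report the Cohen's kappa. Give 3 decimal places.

Observed agreement pₒ = trace/N = 204/255 = 0.8000
Expected agreement pₑ = Σ (rowᵢ·colᵢ)/N² = (91·100 + 78·78 + 42·46 + 44·31)/255² = 0.2842
κ = (pₒ − pₑ)/(1 − pₑ) = (0.8000 − 0.2842)/(1 − 0.2842) = 0.721

0.721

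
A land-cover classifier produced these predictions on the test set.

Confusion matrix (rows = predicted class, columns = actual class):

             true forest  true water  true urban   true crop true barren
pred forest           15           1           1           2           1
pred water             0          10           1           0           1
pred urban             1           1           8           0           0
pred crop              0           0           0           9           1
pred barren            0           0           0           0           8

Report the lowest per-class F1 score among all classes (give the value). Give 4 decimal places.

0.8000

Per-class F1 score (2·TP/(2·TP+FP+FN)):
  forest: TP=15, FP=1+1+2+1=5, FN=0+1+0+0=1 → 30/36 = 0.83333
  water: TP=10, FP=0+1+0+1=2, FN=1+1+0+0=2 → 20/24 = 0.83333
  urban: TP=8, FP=1+1+0+0=2, FN=1+1+0+0=2 → 16/20 = 0.80000
  crop: TP=9, FP=0+0+0+1=1, FN=2+0+0+0=2 → 18/21 = 0.85714
  barren: TP=8, FP=0+0+0+0=0, FN=1+1+0+1=3 → 16/19 = 0.84211
Lowest is class 'urban' with F1 score = 0.8000.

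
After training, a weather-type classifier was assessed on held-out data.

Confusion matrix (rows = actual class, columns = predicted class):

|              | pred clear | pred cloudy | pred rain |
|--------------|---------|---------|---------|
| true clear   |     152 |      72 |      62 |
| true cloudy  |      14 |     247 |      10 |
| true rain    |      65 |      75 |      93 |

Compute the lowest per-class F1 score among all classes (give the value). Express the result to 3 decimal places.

Per-class F1 score (2·TP/(2·TP+FP+FN)):
  clear: TP=152, FP=14+65=79, FN=72+62=134 → 304/517 = 0.5880
  cloudy: TP=247, FP=72+75=147, FN=14+10=24 → 494/665 = 0.7429
  rain: TP=93, FP=62+10=72, FN=65+75=140 → 186/398 = 0.4673
Lowest is class 'rain' with F1 score = 0.467.

0.467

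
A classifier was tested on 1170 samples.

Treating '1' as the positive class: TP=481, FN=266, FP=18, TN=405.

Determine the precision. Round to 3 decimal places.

Precision = TP/(TP+FP) = 481/(481+18) = 481/499 = 0.964

0.964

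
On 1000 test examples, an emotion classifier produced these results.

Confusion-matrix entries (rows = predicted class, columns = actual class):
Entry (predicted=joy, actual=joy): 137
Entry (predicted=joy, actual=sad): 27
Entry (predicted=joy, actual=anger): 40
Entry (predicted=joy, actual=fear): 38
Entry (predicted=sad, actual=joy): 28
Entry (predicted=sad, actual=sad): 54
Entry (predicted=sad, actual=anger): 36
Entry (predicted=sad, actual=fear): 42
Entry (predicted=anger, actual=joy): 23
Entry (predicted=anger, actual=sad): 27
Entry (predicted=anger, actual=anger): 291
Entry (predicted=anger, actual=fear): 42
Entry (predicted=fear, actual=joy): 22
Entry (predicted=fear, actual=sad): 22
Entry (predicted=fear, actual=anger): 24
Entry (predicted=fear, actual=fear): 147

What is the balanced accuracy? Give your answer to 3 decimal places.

0.590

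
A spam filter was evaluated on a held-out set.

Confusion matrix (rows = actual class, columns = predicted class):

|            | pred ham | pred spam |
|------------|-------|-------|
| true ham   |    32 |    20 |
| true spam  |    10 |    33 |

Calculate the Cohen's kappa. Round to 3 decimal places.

Observed agreement pₒ = trace/N = 65/95 = 0.6842
Expected agreement pₑ = Σ (rowᵢ·colᵢ)/N² = (52·42 + 43·53)/95² = 0.4945
κ = (pₒ − pₑ)/(1 − pₑ) = (0.6842 − 0.4945)/(1 − 0.4945) = 0.375

0.375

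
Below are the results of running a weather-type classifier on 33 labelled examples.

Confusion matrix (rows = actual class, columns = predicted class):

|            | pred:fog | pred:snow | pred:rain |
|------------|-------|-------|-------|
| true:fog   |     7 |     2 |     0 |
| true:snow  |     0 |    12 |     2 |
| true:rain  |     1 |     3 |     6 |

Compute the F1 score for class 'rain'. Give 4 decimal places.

Take TP from the diagonal, FP from the rest of the 'rain' prediction marginal, FN from the rest of the 'rain' actual marginal.
F1 score = 2·TP/(2·TP+FP+FN).
rain: TP=6, FP=0+2=2, FN=1+3=4 → 12/18 = 0.66667

0.6667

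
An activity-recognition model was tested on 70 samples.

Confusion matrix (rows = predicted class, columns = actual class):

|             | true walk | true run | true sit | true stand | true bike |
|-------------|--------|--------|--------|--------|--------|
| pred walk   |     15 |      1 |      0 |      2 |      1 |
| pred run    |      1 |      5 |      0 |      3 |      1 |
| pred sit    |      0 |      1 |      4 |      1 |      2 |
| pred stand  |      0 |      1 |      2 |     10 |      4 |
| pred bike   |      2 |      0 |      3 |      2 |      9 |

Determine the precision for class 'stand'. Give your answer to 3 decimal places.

precision = TP/(TP+FP).
stand: TP=10, FP=0+1+2+4=7 → 10/17 = 0.5882

0.588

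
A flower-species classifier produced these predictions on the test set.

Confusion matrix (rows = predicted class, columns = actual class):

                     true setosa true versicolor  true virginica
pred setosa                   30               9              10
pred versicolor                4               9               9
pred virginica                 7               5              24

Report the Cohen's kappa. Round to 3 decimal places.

Observed agreement pₒ = trace/N = 63/107 = 0.5888
Expected agreement pₑ = Σ (rowᵢ·colᵢ)/N² = (41·49 + 23·22 + 43·36)/107² = 0.3549
κ = (pₒ − pₑ)/(1 − pₑ) = (0.5888 − 0.3549)/(1 − 0.3549) = 0.363

0.363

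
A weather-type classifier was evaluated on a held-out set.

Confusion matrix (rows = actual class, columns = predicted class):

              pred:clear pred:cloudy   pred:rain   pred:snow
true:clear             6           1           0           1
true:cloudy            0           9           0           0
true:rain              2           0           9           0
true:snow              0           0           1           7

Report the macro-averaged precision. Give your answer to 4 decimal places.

Per-class precision (TP/(TP+FP)):
  clear: TP=6, FP=0+2+0=2 → 6/8 = 0.75000
  cloudy: TP=9, FP=1+0+0=1 → 9/10 = 0.90000
  rain: TP=9, FP=0+0+1=1 → 9/10 = 0.90000
  snow: TP=7, FP=1+0+0=1 → 7/8 = 0.87500
Macro-precision = mean = (0.75000 + 0.90000 + 0.90000 + 0.87500) / 4 = 0.8563

0.8563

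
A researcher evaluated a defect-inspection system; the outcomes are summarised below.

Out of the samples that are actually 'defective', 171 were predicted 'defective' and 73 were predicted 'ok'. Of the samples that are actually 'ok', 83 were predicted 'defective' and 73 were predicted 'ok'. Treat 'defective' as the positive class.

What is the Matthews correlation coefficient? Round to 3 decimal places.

0.171

MCC = (TP·TN − FP·FN) / √((TP+FP)(TP+FN)(TN+FP)(TN+FN))
Numerator = 171·73 − 83·73 = 6424
Denominator = √(254·244·156·146) = √1411565376 = 37570.8048
MCC = 6424 / 37570.8048 = 0.171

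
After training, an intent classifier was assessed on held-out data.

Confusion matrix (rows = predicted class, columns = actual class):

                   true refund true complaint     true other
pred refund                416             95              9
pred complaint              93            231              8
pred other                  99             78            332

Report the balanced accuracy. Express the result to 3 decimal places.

Balanced accuracy = mean of per-class recall.
  refund: recall = 416/608 = 0.6842
  complaint: recall = 231/404 = 0.5718
  other: recall = 332/349 = 0.9513
Mean = (0.6842 + 0.5718 + 0.9513) / 3 = 0.736

0.736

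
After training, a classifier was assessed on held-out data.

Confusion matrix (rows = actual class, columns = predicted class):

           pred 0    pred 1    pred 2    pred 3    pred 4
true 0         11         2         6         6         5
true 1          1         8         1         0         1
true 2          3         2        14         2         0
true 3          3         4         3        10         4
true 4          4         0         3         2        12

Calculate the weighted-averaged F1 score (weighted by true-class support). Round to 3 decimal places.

0.506

Per-class F1 score (2·TP/(2·TP+FP+FN)):
  0: TP=11, FP=1+3+3+4=11, FN=2+6+6+5=19 → 22/52 = 0.4231
  1: TP=8, FP=2+2+4+0=8, FN=1+1+0+1=3 → 16/27 = 0.5926
  2: TP=14, FP=6+1+3+3=13, FN=3+2+2+0=7 → 28/48 = 0.5833
  3: TP=10, FP=6+0+2+2=10, FN=3+4+3+4=14 → 20/44 = 0.4545
  4: TP=12, FP=5+1+0+4=10, FN=4+0+3+2=9 → 24/43 = 0.5581
Weighted-F1 score = Σ (supportᵢ/N)·F1 scoreᵢ with N=107: (30/107)·0.4231 + (11/107)·0.5926 + (21/107)·0.5833 + (24/107)·0.4545 + (21/107)·0.5581 = 0.506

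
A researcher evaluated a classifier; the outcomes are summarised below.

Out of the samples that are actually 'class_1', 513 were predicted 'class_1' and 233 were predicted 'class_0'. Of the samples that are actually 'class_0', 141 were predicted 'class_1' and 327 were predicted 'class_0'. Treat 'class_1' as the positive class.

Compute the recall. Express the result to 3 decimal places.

Recall = TP/(TP+FN) = 513/(513+233) = 513/746 = 0.688

0.688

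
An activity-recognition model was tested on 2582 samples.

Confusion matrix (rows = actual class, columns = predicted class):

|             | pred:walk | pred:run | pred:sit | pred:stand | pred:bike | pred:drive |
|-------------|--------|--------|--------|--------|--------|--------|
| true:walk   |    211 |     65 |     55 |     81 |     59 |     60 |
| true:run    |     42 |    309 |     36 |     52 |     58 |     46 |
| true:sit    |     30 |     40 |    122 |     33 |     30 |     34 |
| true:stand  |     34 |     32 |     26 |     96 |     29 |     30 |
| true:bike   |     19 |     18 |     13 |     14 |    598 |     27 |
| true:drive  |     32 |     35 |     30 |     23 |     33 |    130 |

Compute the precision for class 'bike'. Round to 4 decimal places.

0.7410

Take TP from the diagonal, FP from the rest of the 'bike' prediction marginal, FN from the rest of the 'bike' actual marginal.
precision = TP/(TP+FP).
bike: TP=598, FP=59+58+30+29+33=209 → 598/807 = 0.74102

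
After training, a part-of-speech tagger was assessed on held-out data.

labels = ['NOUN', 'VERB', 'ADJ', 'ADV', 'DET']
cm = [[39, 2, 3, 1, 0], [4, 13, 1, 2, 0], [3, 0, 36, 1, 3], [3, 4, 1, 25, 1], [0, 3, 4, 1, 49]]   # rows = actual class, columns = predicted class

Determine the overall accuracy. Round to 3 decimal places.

0.814

Accuracy = trace / total = (39+13+36+25+49=162) / 199 = 162/199 = 0.814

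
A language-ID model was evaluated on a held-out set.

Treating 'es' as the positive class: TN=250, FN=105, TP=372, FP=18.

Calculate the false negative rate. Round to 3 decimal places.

0.220

FNR = FN/(FN+TP) = 105/(105+372) = 0.220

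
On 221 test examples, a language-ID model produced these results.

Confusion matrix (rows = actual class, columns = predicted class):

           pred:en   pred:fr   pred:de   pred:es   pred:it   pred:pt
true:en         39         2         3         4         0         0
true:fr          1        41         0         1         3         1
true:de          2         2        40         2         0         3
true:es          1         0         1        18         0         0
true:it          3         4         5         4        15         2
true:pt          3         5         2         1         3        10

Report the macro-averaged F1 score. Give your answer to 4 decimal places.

0.6986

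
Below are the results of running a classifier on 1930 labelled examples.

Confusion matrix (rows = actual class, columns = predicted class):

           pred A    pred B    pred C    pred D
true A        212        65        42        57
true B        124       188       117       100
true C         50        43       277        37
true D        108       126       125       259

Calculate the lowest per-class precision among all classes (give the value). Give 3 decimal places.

0.429

Per-class precision (TP/(TP+FP)):
  A: TP=212, FP=124+50+108=282 → 212/494 = 0.4291
  B: TP=188, FP=65+43+126=234 → 188/422 = 0.4455
  C: TP=277, FP=42+117+125=284 → 277/561 = 0.4938
  D: TP=259, FP=57+100+37=194 → 259/453 = 0.5717
Lowest is class 'A' with precision = 0.429.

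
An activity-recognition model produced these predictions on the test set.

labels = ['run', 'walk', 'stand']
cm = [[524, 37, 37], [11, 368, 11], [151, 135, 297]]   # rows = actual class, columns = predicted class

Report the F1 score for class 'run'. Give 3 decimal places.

0.816

One-vs-rest for 'run': TP = diagonal; FP = other classes predicted 'run'; FN = 'run' predicted as other.
F1 score = 2·TP/(2·TP+FP+FN).
run: TP=524, FP=11+151=162, FN=37+37=74 → 1048/1284 = 0.8162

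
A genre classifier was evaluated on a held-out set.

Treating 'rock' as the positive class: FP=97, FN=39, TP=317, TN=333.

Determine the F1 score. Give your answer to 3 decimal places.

0.823

Precision = TP/(TP+FP) = 317/414 = 0.7657
Recall = TP/(TP+FN) = 317/356 = 0.8904
F1 = 2·TP/(2·TP+FP+FN) = 634/770 = 0.823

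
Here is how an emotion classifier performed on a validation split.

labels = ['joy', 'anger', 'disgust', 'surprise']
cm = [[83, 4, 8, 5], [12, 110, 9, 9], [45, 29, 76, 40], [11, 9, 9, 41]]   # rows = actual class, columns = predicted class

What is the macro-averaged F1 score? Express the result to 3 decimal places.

0.608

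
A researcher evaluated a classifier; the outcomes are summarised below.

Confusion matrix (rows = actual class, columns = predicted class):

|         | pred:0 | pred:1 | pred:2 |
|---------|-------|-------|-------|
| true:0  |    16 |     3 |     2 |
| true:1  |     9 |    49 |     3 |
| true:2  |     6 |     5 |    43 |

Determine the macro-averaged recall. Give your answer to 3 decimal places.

Per-class recall (TP/(TP+FN)):
  0: TP=16, FN=3+2=5 → 16/21 = 0.7619
  1: TP=49, FN=9+3=12 → 49/61 = 0.8033
  2: TP=43, FN=6+5=11 → 43/54 = 0.7963
Macro-recall = mean = (0.7619 + 0.8033 + 0.7963) / 3 = 0.787

0.787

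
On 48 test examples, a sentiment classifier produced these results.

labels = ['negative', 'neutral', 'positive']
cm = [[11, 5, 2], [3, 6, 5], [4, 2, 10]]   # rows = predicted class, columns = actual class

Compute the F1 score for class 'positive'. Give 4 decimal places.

Treat 'positive' as positive and all other classes as negative.
F1 score = 2·TP/(2·TP+FP+FN).
positive: TP=10, FP=4+2=6, FN=2+5=7 → 20/33 = 0.60606

0.6061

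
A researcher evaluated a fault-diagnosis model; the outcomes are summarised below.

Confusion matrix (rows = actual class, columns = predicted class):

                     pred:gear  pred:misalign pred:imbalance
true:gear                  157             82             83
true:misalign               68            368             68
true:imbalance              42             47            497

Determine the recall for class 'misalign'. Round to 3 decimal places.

Take TP from the diagonal, FP from the rest of the 'misalign' prediction marginal, FN from the rest of the 'misalign' actual marginal.
recall = TP/(TP+FN).
misalign: TP=368, FN=68+68=136 → 368/504 = 0.7302

0.730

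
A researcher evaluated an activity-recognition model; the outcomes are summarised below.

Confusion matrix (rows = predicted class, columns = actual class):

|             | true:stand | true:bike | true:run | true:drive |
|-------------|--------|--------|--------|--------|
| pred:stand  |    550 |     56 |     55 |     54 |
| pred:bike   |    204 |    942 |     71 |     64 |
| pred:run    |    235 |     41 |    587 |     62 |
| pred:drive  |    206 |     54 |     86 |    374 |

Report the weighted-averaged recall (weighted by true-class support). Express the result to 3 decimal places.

0.674

Per-class recall (TP/(TP+FN)):
  stand: TP=550, FN=204+235+206=645 → 550/1195 = 0.4603
  bike: TP=942, FN=56+41+54=151 → 942/1093 = 0.8618
  run: TP=587, FN=55+71+86=212 → 587/799 = 0.7347
  drive: TP=374, FN=54+64+62=180 → 374/554 = 0.6751
Weighted-recall = Σ (supportᵢ/N)·recallᵢ with N=3641: (1195/3641)·0.4603 + (1093/3641)·0.8618 + (799/3641)·0.7347 + (554/3641)·0.6751 = 0.674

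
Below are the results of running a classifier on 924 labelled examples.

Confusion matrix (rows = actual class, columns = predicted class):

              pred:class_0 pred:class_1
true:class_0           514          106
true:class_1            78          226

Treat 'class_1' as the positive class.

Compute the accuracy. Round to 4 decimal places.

Accuracy = (TP+TN)/N = (226+514)/924 = 0.8009

0.8009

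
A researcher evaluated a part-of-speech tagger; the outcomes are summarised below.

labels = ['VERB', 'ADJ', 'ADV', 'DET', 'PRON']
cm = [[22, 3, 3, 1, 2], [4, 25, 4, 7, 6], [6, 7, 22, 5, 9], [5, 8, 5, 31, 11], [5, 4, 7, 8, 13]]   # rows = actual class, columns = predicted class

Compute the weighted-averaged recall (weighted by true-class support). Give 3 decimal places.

0.507

Per-class recall (TP/(TP+FN)):
  VERB: TP=22, FN=3+3+1+2=9 → 22/31 = 0.7097
  ADJ: TP=25, FN=4+4+7+6=21 → 25/46 = 0.5435
  ADV: TP=22, FN=6+7+5+9=27 → 22/49 = 0.4490
  DET: TP=31, FN=5+8+5+11=29 → 31/60 = 0.5167
  PRON: TP=13, FN=5+4+7+8=24 → 13/37 = 0.3514
Weighted-recall = Σ (supportᵢ/N)·recallᵢ with N=223: (31/223)·0.7097 + (46/223)·0.5435 + (49/223)·0.4490 + (60/223)·0.5167 + (37/223)·0.3514 = 0.507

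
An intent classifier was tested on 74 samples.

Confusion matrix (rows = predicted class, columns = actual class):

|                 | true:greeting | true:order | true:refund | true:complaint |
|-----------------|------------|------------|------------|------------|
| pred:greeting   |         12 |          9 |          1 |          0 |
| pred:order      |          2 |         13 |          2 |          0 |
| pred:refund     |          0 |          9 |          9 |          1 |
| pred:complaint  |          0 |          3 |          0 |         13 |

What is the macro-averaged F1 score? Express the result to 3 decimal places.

Per-class F1 score (2·TP/(2·TP+FP+FN)):
  greeting: TP=12, FP=9+1+0=10, FN=2+0+0=2 → 24/36 = 0.6667
  order: TP=13, FP=2+2+0=4, FN=9+9+3=21 → 26/51 = 0.5098
  refund: TP=9, FP=0+9+1=10, FN=1+2+0=3 → 18/31 = 0.5806
  complaint: TP=13, FP=0+3+0=3, FN=0+0+1=1 → 26/30 = 0.8667
Macro-F1 score = mean = (0.6667 + 0.5098 + 0.5806 + 0.8667) / 4 = 0.656

0.656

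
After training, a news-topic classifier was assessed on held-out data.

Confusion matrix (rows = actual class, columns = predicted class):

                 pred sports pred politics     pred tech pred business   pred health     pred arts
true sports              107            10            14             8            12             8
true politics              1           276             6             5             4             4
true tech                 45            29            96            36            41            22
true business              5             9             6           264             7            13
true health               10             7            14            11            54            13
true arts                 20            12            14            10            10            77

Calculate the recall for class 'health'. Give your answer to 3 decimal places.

0.495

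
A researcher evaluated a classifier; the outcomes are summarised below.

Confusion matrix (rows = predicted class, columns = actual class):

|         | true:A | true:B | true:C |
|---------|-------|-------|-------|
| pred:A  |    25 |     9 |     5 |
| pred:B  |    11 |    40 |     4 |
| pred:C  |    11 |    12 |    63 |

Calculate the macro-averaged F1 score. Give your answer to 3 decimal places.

Per-class F1 score (2·TP/(2·TP+FP+FN)):
  A: TP=25, FP=9+5=14, FN=11+11=22 → 50/86 = 0.5814
  B: TP=40, FP=11+4=15, FN=9+12=21 → 80/116 = 0.6897
  C: TP=63, FP=11+12=23, FN=5+4=9 → 126/158 = 0.7975
Macro-F1 score = mean = (0.5814 + 0.6897 + 0.7975) / 3 = 0.690

0.690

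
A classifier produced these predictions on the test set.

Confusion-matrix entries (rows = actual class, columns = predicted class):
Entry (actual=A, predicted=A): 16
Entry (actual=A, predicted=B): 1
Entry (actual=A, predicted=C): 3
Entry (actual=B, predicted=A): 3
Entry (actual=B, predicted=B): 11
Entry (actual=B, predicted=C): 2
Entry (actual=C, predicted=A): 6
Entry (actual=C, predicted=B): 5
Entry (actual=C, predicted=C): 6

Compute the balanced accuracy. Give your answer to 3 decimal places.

0.613

Balanced accuracy = mean of per-class recall.
  A: recall = 16/20 = 0.8000
  B: recall = 11/16 = 0.6875
  C: recall = 6/17 = 0.3529
Mean = (0.8000 + 0.6875 + 0.3529) / 3 = 0.613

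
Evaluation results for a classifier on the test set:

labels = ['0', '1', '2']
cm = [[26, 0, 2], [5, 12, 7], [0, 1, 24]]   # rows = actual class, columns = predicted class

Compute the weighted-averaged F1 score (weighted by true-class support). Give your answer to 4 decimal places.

Per-class F1 score (2·TP/(2·TP+FP+FN)):
  0: TP=26, FP=5+0=5, FN=0+2=2 → 52/59 = 0.88136
  1: TP=12, FP=0+1=1, FN=5+7=12 → 24/37 = 0.64865
  2: TP=24, FP=2+7=9, FN=0+1=1 → 48/58 = 0.82759
Weighted-F1 score = Σ (supportᵢ/N)·F1 scoreᵢ with N=77: (28/77)·0.88136 + (24/77)·0.64865 + (25/77)·0.82759 = 0.7914

0.7914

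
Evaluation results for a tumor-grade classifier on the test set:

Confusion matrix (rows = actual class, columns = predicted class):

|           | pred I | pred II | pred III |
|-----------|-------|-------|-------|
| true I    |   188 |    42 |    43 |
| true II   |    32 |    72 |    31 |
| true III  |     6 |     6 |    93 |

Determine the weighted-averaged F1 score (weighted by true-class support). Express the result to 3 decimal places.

0.690

Per-class F1 score (2·TP/(2·TP+FP+FN)):
  I: TP=188, FP=32+6=38, FN=42+43=85 → 376/499 = 0.7535
  II: TP=72, FP=42+6=48, FN=32+31=63 → 144/255 = 0.5647
  III: TP=93, FP=43+31=74, FN=6+6=12 → 186/272 = 0.6838
Weighted-F1 score = Σ (supportᵢ/N)·F1 scoreᵢ with N=513: (273/513)·0.7535 + (135/513)·0.5647 + (105/513)·0.6838 = 0.690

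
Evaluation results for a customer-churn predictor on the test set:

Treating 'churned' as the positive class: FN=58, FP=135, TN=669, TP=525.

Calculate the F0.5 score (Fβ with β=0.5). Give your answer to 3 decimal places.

0.814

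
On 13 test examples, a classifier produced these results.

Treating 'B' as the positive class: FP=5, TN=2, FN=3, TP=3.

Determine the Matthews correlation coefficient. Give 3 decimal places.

-0.220

MCC = (TP·TN − FP·FN) / √((TP+FP)(TP+FN)(TN+FP)(TN+FN))
Numerator = 3·2 − 5·3 = -9
Denominator = √(8·6·7·5) = √1680 = 40.9878
MCC = -9 / 40.9878 = -0.220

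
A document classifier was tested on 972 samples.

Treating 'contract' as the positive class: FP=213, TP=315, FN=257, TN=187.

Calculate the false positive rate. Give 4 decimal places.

FPR = FP/(FP+TN) = 213/(213+187) = 0.5325

0.5325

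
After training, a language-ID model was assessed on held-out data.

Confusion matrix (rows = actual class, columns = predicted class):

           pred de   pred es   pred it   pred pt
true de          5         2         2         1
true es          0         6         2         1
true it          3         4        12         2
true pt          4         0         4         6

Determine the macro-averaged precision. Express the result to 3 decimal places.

Per-class precision (TP/(TP+FP)):
  de: TP=5, FP=0+3+4=7 → 5/12 = 0.4167
  es: TP=6, FP=2+4+0=6 → 6/12 = 0.5000
  it: TP=12, FP=2+2+4=8 → 12/20 = 0.6000
  pt: TP=6, FP=1+1+2=4 → 6/10 = 0.6000
Macro-precision = mean = (0.4167 + 0.5000 + 0.6000 + 0.6000) / 4 = 0.529

0.529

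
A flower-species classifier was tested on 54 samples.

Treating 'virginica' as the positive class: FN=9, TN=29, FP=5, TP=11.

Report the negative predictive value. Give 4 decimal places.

0.7632

NPV = TN/(TN+FN) = 29/(29+9) = 0.7632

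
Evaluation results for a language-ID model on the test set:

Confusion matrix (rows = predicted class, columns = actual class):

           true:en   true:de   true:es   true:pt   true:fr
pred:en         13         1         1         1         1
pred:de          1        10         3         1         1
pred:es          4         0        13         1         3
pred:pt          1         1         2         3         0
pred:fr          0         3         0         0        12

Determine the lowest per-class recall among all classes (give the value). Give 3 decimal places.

0.500

Per-class recall (TP/(TP+FN)):
  en: TP=13, FN=1+4+1+0=6 → 13/19 = 0.6842
  de: TP=10, FN=1+0+1+3=5 → 10/15 = 0.6667
  es: TP=13, FN=1+3+2+0=6 → 13/19 = 0.6842
  pt: TP=3, FN=1+1+1+0=3 → 3/6 = 0.5000
  fr: TP=12, FN=1+1+3+0=5 → 12/17 = 0.7059
Lowest is class 'pt' with recall = 0.500.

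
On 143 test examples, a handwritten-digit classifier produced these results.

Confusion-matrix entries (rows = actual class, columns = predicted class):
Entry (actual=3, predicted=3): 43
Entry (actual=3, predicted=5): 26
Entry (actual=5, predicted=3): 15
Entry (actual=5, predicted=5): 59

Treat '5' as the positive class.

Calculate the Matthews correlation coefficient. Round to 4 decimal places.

MCC = (TP·TN − FP·FN) / √((TP+FP)(TP+FN)(TN+FP)(TN+FN))
Numerator = 59·43 − 26·15 = 2147
Denominator = √(85·74·69·58) = √25172580 = 5017.2283
MCC = 2147 / 5017.2283 = 0.4279

0.4279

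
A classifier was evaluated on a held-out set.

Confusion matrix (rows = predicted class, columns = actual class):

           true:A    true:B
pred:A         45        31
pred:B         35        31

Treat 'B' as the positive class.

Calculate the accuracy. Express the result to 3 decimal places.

0.535

Accuracy = (TP+TN)/N = (31+45)/142 = 0.535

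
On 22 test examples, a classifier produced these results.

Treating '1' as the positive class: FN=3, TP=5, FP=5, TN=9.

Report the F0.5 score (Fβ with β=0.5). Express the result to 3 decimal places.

Fβ = (1+β²)·TP / ((1+β²)·TP + β²·FN + FP), with β²=1/4
= 1.25·5 / (1.25·5 + 0.25·3 + 5) = 0.521

0.521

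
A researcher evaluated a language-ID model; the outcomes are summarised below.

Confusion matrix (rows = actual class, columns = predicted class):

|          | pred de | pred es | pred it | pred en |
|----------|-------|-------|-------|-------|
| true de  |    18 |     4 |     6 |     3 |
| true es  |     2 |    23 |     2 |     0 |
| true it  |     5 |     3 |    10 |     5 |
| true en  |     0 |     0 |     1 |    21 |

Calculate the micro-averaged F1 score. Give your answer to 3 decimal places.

Micro-averaging pools counts across classes: ΣTP=72, ΣFP=31, ΣFN=31.
Micro-F1 score = 2·TP/(2·TP+FP+FN) on pooled counts = 0.699 (equals overall accuracy in single-label multiclass).

0.699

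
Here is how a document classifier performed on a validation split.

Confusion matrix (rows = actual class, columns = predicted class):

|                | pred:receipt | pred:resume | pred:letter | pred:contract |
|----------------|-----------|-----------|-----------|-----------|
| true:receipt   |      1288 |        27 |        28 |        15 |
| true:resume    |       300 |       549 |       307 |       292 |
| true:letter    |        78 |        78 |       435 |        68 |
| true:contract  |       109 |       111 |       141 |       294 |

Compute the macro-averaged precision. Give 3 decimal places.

0.590

Per-class precision (TP/(TP+FP)):
  receipt: TP=1288, FP=300+78+109=487 → 1288/1775 = 0.7256
  resume: TP=549, FP=27+78+111=216 → 549/765 = 0.7176
  letter: TP=435, FP=28+307+141=476 → 435/911 = 0.4775
  contract: TP=294, FP=15+292+68=375 → 294/669 = 0.4395
Macro-precision = mean = (0.7256 + 0.7176 + 0.4775 + 0.4395) / 4 = 0.590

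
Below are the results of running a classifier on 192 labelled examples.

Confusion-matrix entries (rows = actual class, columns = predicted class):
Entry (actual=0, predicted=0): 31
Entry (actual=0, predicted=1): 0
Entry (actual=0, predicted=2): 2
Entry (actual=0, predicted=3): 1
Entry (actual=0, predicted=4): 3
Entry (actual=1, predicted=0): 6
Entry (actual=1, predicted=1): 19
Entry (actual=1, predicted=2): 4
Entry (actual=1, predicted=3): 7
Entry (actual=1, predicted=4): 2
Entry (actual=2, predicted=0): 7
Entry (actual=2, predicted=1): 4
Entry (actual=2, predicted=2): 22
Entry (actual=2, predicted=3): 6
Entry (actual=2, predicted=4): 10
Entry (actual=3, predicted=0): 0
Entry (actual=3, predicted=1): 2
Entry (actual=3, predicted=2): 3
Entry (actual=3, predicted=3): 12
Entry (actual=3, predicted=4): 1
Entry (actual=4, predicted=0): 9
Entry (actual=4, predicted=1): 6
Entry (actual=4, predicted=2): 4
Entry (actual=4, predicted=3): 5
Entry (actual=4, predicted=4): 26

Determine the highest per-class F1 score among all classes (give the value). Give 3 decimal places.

Per-class F1 score (2·TP/(2·TP+FP+FN)):
  0: TP=31, FP=6+7+0+9=22, FN=0+2+1+3=6 → 62/90 = 0.6889
  1: TP=19, FP=0+4+2+6=12, FN=6+4+7+2=19 → 38/69 = 0.5507
  2: TP=22, FP=2+4+3+4=13, FN=7+4+6+10=27 → 44/84 = 0.5238
  3: TP=12, FP=1+7+6+5=19, FN=0+2+3+1=6 → 24/49 = 0.4898
  4: TP=26, FP=3+2+10+1=16, FN=9+6+4+5=24 → 52/92 = 0.5652
Highest is class '0' with F1 score = 0.689.

0.689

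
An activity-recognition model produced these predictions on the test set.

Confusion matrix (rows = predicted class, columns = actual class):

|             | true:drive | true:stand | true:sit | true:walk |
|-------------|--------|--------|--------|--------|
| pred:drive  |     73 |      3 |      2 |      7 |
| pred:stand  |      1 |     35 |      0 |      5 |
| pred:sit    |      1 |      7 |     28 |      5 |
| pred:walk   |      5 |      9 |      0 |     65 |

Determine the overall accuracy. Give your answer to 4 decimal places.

0.8171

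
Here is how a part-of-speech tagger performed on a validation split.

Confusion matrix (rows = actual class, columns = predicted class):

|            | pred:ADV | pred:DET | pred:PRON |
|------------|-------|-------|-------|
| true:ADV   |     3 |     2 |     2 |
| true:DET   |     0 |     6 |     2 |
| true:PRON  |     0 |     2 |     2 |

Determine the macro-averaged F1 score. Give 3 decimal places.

Per-class F1 score (2·TP/(2·TP+FP+FN)):
  ADV: TP=3, FP=0+0=0, FN=2+2=4 → 6/10 = 0.6000
  DET: TP=6, FP=2+2=4, FN=0+2=2 → 12/18 = 0.6667
  PRON: TP=2, FP=2+2=4, FN=0+2=2 → 4/10 = 0.4000
Macro-F1 score = mean = (0.6000 + 0.6667 + 0.4000) / 3 = 0.556

0.556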